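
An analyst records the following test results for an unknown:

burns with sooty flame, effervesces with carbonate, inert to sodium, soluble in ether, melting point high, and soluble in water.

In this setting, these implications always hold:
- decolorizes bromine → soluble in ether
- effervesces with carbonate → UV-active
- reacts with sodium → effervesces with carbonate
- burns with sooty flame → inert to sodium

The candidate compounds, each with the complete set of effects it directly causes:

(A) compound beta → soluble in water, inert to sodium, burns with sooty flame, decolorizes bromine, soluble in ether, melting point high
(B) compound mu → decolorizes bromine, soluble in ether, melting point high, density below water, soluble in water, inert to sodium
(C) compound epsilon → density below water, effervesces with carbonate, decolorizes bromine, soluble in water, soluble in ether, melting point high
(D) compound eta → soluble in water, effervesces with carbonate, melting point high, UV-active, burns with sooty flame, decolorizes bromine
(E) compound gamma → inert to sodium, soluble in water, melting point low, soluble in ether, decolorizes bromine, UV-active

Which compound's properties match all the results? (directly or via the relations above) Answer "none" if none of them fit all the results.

D

Per-candidate check:
(A) compound beta — does not account for effervesces with carbonate
(B) compound mu — does not account for burns with sooty flame, effervesces with carbonate
(C) compound epsilon — burns with sooty flame NO; effervesces with carbonate yes; inert to sodium NO; soluble in ether yes; melting point high yes; soluble in water yes
(D) compound eta — burns with sooty flame yes; effervesces with carbonate yes; inert to sodium yes (via burns with sooty flame → inert to sodium); soluble in ether yes (via decolorizes bromine → soluble in ether); melting point high yes; soluble in water yes
(E) compound gamma — fails on burns with sooty flame, effervesces with carbonate, melting point high (predicts melting point low, not melting point high)
Only (D) is consistent with every observation.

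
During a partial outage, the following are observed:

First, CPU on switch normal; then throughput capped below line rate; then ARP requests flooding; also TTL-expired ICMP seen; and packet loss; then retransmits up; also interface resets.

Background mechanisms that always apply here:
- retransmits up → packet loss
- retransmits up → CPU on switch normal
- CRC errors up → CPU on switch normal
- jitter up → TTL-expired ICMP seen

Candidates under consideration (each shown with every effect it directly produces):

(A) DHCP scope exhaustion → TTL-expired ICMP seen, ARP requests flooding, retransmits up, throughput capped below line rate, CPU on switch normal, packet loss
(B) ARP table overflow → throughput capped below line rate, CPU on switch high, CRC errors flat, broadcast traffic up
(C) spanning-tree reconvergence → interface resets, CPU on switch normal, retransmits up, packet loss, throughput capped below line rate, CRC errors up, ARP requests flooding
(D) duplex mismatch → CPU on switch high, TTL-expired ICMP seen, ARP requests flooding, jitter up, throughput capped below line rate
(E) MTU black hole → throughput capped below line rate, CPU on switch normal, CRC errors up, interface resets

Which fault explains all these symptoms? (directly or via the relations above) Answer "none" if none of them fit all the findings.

For each candidate, compare predicted effects to what was observed:
(A) DHCP scope exhaustion — does not account for interface resets
(B) ARP table overflow — fails on CPU on switch normal, ARP requests flooding, TTL-expired ICMP seen, packet loss, retransmits up, interface resets (predicts CPU on switch high, not CPU on switch normal)
(C) spanning-tree reconvergence — does not account for TTL-expired ICMP seen
(D) duplex mismatch — fails on CPU on switch normal, packet loss, retransmits up, interface resets (predicts CPU on switch high, not CPU on switch normal)
(E) MTU black hole — CPU on switch normal +; throughput capped below line rate +; ARP requests flooding -; TTL-expired ICMP seen -; packet loss -; retransmits up -; interface resets +
Every candidate fails on at least one observation.

none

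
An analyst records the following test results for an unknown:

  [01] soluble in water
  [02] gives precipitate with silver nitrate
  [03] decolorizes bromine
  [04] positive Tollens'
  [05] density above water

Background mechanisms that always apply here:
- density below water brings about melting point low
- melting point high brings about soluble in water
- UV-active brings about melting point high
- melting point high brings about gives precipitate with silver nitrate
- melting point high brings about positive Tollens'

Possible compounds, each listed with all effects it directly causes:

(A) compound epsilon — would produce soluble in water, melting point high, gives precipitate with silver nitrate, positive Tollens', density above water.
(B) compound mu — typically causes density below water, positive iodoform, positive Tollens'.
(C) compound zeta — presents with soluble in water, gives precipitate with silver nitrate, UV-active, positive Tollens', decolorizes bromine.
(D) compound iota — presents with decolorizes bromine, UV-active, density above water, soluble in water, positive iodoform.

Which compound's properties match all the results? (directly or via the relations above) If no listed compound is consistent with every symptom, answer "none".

D

For each candidate, compare predicted effects to what was observed:
(A) compound epsilon — does not account for decolorizes bromine
(B) compound mu — fails on soluble in water, gives precipitate with silver nitrate, decolorizes bromine, density above water (predicts density below water, not density above water)
(C) compound zeta — does not account for density above water
(D) compound iota — soluble in water match; gives precipitate with silver nitrate match (through UV-active → melting point high → gives precipitate with silver nitrate); decolorizes bromine match; positive Tollens' match (through UV-active → melting point high → positive Tollens'); density above water match
Only (D) is consistent with every observation.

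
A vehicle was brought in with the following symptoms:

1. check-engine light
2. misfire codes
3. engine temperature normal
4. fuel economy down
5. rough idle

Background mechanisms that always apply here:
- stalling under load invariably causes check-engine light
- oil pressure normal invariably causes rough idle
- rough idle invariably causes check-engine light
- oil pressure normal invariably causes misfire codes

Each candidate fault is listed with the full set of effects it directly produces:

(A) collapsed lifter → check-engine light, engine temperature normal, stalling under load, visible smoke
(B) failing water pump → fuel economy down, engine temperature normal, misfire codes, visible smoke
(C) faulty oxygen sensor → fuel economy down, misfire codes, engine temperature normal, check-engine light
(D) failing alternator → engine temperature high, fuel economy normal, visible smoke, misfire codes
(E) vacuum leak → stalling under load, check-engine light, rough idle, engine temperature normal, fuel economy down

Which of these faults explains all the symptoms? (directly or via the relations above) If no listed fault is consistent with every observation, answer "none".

none

Testing each hypothesis:
(A) collapsed lifter — does not account for misfire codes, fuel economy down, rough idle
(B) failing water pump — check-engine light miss; misfire codes match; engine temperature normal match; fuel economy down match; rough idle miss
(C) faulty oxygen sensor — check-engine light match; misfire codes match; engine temperature normal match; fuel economy down match; rough idle miss
(D) failing alternator — check-engine light miss; misfire codes match; engine temperature normal miss; fuel economy down miss; rough idle miss
(E) vacuum leak — check-engine light match; misfire codes miss; engine temperature normal match; fuel economy down match; rough idle match
No candidate is consistent with all observations.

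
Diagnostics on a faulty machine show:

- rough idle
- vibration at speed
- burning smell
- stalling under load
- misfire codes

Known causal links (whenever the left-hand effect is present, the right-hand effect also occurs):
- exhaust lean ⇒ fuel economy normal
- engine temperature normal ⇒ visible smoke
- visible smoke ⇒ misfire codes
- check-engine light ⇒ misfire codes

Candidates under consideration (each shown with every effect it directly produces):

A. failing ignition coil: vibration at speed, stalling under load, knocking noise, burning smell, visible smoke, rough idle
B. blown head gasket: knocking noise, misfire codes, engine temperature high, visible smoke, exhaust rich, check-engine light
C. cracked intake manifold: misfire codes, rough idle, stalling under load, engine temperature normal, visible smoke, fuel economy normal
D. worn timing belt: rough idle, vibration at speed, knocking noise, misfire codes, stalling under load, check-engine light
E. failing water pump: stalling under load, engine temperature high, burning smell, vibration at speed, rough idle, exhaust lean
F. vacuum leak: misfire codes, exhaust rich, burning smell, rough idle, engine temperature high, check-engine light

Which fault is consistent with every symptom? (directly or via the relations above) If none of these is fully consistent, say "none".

A

Per-candidate check:
(A) failing ignition coil — rough idle match; vibration at speed match; burning smell match; stalling under load match; misfire codes match (through visible smoke → misfire codes)
(B) blown head gasket — does not account for rough idle, vibration at speed, burning smell, stalling under load
(C) cracked intake manifold — does not account for vibration at speed, burning smell
(D) worn timing belt — does not account for burning smell
(E) failing water pump — does not account for misfire codes
(F) vacuum leak — rough idle match; vibration at speed miss; burning smell match; stalling under load miss; misfire codes match
(A) is the only candidate with no mismatches.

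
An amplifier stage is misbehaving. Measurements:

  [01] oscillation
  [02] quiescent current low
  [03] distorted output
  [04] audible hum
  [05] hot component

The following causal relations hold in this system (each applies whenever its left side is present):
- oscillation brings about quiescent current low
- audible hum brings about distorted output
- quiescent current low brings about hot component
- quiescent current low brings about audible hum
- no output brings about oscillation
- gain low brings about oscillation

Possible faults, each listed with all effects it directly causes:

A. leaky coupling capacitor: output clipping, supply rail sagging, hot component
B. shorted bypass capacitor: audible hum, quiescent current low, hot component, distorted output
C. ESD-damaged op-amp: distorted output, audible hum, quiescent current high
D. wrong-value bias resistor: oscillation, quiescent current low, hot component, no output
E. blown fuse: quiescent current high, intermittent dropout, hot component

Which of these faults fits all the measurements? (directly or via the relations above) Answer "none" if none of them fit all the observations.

D

For each candidate, compare predicted effects to what was observed:
(A) leaky coupling capacitor — oscillation ✗; quiescent current low ✗; distorted output ✗; audible hum ✗; hot component ✓
(B) shorted bypass capacitor — does not account for oscillation
(C) ESD-damaged op-amp — fails on oscillation, quiescent current low, hot component (predicts quiescent current high, not quiescent current low)
(D) wrong-value bias resistor — oscillation ✓; quiescent current low ✓; distorted output ✓ (via quiescent current low → audible hum → distorted output); audible hum ✓ (via quiescent current low → audible hum); hot component ✓
(E) blown fuse — oscillation ✗; quiescent current low ✗; distorted output ✗; audible hum ✗; hot component ✓
(D) alone accounts for all the evidence.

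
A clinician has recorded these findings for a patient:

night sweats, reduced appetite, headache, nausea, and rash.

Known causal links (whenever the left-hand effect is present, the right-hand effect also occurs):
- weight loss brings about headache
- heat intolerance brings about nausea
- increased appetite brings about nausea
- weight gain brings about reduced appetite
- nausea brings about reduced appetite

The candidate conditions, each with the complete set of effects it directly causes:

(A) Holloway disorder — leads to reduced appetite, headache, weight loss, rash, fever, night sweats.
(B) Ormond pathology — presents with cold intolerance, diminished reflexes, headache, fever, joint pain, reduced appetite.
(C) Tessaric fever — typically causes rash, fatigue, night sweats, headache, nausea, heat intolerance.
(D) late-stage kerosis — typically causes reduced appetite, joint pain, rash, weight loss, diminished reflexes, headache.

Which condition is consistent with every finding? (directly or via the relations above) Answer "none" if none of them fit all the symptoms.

C

Per-candidate check:
(A) Holloway disorder — does not account for nausea
(B) Ormond pathology — does not account for night sweats, nausea, rash
(C) Tessaric fever — accounts for every observation (reduced appetite by nausea → reduced appetite)
(D) late-stage kerosis — does not account for night sweats, nausea
(C) is the only candidate with no mismatches.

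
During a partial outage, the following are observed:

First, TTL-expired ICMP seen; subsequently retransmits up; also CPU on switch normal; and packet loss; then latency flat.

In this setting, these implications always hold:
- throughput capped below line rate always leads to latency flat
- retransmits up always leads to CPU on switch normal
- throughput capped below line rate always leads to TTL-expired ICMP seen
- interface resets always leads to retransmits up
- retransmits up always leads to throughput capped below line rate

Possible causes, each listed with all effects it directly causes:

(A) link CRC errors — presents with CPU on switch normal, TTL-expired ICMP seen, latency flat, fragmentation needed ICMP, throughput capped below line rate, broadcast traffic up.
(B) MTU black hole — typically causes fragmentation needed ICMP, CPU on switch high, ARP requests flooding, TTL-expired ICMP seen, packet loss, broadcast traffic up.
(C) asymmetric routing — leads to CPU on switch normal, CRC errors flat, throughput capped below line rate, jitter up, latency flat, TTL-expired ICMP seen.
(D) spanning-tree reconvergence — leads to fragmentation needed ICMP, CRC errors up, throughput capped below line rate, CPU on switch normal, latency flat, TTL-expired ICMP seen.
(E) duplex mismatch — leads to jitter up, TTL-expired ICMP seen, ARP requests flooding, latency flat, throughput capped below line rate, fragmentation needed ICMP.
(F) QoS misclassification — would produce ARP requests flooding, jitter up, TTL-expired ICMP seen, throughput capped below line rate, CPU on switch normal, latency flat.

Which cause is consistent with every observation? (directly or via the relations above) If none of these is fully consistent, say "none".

none

Per-candidate check:
(A) link CRC errors — TTL-expired ICMP seen yes; retransmits up NO; CPU on switch normal yes; packet loss NO; latency flat yes
(B) MTU black hole — TTL-expired ICMP seen yes; retransmits up NO; CPU on switch normal NO; packet loss yes; latency flat NO
(C) asymmetric routing — TTL-expired ICMP seen yes; retransmits up NO; CPU on switch normal yes; packet loss NO; latency flat yes
(D) spanning-tree reconvergence — does not account for retransmits up, packet loss
(E) duplex mismatch — does not account for retransmits up, CPU on switch normal, packet loss
(F) QoS misclassification — does not account for retransmits up, packet loss
Every candidate fails on at least one observation.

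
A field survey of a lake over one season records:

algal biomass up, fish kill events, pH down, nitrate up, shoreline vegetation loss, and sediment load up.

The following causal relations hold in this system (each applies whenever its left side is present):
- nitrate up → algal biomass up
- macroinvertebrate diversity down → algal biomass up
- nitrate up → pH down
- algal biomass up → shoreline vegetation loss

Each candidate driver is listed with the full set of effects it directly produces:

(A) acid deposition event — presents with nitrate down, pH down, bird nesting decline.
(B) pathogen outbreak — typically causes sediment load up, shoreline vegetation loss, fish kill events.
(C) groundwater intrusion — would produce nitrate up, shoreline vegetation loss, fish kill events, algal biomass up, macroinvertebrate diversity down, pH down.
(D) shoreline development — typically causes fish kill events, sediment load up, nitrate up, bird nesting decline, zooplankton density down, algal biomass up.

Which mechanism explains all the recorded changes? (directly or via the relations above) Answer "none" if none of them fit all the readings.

D

For each candidate, compare predicted effects to what was observed:
(A) acid deposition event — algal biomass up -; fish kill events -; pH down +; nitrate up -; shoreline vegetation loss -; sediment load up -
(B) pathogen outbreak — does not account for algal biomass up, pH down, nitrate up
(C) groundwater intrusion — does not account for sediment load up
(D) shoreline development — algal biomass up +; fish kill events +; pH down + (through nitrate up → pH down); nitrate up +; shoreline vegetation loss + (through algal biomass up → shoreline vegetation loss); sediment load up +
(D) is the only candidate with no mismatches.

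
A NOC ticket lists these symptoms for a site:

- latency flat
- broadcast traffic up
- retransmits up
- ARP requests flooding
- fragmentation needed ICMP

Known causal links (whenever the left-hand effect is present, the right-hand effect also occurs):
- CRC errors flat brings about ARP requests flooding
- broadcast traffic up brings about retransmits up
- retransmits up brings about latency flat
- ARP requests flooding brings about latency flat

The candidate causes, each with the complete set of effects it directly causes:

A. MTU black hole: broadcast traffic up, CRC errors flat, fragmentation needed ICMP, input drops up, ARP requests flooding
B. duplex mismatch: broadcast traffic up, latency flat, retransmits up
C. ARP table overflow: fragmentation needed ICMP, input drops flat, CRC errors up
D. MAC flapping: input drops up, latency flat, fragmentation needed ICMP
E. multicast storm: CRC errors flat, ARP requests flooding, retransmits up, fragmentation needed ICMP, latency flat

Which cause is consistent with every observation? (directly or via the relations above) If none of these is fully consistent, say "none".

For each candidate, compare predicted effects to what was observed:
(A) MTU black hole — accounts for every observation (latency flat through ARP requests flooding → latency flat)
(B) duplex mismatch — does not account for ARP requests flooding, fragmentation needed ICMP
(C) ARP table overflow — does not account for latency flat, broadcast traffic up, retransmits up, ARP requests flooding
(D) MAC flapping — latency flat +; broadcast traffic up -; retransmits up -; ARP requests flooding -; fragmentation needed ICMP +
(E) multicast storm — latency flat +; broadcast traffic up -; retransmits up +; ARP requests flooding +; fragmentation needed ICMP +
Only (A) is consistent with every observation.

A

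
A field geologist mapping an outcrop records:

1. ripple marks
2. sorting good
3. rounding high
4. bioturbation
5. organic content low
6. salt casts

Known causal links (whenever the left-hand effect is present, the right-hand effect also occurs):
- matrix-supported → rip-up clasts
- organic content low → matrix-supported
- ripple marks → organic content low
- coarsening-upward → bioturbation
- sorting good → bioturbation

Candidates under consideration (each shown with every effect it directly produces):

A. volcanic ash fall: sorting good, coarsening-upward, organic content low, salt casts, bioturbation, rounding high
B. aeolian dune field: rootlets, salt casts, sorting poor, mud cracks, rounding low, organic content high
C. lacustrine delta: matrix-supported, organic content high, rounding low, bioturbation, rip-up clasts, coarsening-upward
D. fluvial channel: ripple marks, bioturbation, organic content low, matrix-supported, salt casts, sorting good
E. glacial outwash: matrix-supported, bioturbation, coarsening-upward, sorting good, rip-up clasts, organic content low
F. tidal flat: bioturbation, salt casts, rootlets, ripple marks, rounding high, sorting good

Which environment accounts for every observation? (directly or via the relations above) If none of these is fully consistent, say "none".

Per-candidate check:
(A) volcanic ash fall — ripple marks -; sorting good +; rounding high +; bioturbation +; organic content low +; salt casts +
(B) aeolian dune field — fails on ripple marks, sorting good, rounding high, bioturbation, organic content low (predicts sorting poor, not sorting good; predicts rounding low, not rounding high; predicts organic content high, not organic content low)
(C) lacustrine delta — fails on ripple marks, sorting good, rounding high, organic content low, salt casts (predicts rounding low, not rounding high; predicts organic content high, not organic content low)
(D) fluvial channel — does not account for rounding high
(E) glacial outwash — does not account for ripple marks, rounding high, salt casts
(F) tidal flat — ripple marks +; sorting good +; rounding high +; bioturbation +; organic content low + (by ripple marks → organic content low); salt casts +
(F) alone accounts for all the evidence.

F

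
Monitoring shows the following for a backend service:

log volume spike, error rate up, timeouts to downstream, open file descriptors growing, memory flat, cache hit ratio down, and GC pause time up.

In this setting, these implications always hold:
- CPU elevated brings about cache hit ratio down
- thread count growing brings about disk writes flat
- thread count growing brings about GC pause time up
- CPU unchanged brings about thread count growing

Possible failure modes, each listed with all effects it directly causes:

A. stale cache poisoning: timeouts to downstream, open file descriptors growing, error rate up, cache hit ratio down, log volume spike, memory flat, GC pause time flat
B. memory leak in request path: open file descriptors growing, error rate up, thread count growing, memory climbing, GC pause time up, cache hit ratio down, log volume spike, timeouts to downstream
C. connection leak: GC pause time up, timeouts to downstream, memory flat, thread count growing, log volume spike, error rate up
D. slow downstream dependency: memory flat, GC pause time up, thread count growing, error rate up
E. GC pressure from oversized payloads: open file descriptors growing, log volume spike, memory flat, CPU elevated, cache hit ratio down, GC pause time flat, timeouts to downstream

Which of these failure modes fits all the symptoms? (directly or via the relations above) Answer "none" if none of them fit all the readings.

none

For each candidate, compare predicted effects to what was observed:
(A) stale cache poisoning — fails on GC pause time up (predicts GC pause time flat, not GC pause time up)
(B) memory leak in request path — log volume spike +; error rate up +; timeouts to downstream +; open file descriptors growing +; memory flat -; cache hit ratio down +; GC pause time up +
(C) connection leak — does not account for open file descriptors growing, cache hit ratio down
(D) slow downstream dependency — log volume spike -; error rate up +; timeouts to downstream -; open file descriptors growing -; memory flat +; cache hit ratio down -; GC pause time up +
(E) GC pressure from oversized payloads — log volume spike +; error rate up -; timeouts to downstream +; open file descriptors growing +; memory flat +; cache hit ratio down +; GC pause time up -
Every candidate fails on at least one observation.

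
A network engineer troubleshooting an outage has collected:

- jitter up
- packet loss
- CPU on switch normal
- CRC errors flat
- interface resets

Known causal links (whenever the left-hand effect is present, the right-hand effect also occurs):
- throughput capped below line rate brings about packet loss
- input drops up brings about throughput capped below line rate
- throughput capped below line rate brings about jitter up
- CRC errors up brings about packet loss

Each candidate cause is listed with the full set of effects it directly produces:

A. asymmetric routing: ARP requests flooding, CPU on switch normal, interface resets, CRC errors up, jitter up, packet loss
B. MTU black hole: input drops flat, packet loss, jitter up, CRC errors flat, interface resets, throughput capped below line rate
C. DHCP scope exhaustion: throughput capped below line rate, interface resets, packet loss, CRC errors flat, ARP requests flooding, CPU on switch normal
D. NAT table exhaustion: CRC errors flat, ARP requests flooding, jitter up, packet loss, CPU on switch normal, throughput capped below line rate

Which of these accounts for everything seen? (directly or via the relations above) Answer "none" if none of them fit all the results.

C

Testing each hypothesis:
(A) asymmetric routing — fails on CRC errors flat (predicts CRC errors up, not CRC errors flat)
(B) MTU black hole — jitter up yes; packet loss yes; CPU on switch normal NO; CRC errors flat yes; interface resets yes
(C) DHCP scope exhaustion — jitter up yes (by throughput capped below line rate → jitter up); packet loss yes; CPU on switch normal yes; CRC errors flat yes; interface resets yes
(D) NAT table exhaustion — jitter up yes; packet loss yes; CPU on switch normal yes; CRC errors flat yes; interface resets NO
Only (C) is consistent with every observation.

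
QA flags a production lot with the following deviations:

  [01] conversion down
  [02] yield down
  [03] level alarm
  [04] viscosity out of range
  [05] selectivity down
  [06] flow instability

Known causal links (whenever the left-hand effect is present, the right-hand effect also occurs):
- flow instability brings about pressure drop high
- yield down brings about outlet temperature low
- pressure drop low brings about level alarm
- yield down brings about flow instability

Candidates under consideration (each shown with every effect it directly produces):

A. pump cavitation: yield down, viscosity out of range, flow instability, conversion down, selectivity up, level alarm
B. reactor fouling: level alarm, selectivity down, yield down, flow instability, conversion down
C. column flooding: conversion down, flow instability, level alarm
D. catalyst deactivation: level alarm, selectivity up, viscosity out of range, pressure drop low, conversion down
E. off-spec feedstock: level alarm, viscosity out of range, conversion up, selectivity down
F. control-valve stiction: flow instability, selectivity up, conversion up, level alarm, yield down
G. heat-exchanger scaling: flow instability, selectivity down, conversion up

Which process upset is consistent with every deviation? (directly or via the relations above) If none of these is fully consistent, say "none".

Checking each candidate against the observations:
(A) pump cavitation — fails on selectivity down (predicts selectivity up, not selectivity down)
(B) reactor fouling — does not account for viscosity out of range
(C) column flooding — conversion down yes; yield down NO; level alarm yes; viscosity out of range NO; selectivity down NO; flow instability yes
(D) catalyst deactivation — fails on yield down, selectivity down, flow instability (predicts selectivity up, not selectivity down)
(E) off-spec feedstock — fails on conversion down, yield down, flow instability (predicts conversion up, not conversion down)
(F) control-valve stiction — fails on conversion down, viscosity out of range, selectivity down (predicts conversion up, not conversion down; predicts selectivity up, not selectivity down)
(G) heat-exchanger scaling — fails on conversion down, yield down, level alarm, viscosity out of range (predicts conversion up, not conversion down)
None of the listed candidates fits everything.

none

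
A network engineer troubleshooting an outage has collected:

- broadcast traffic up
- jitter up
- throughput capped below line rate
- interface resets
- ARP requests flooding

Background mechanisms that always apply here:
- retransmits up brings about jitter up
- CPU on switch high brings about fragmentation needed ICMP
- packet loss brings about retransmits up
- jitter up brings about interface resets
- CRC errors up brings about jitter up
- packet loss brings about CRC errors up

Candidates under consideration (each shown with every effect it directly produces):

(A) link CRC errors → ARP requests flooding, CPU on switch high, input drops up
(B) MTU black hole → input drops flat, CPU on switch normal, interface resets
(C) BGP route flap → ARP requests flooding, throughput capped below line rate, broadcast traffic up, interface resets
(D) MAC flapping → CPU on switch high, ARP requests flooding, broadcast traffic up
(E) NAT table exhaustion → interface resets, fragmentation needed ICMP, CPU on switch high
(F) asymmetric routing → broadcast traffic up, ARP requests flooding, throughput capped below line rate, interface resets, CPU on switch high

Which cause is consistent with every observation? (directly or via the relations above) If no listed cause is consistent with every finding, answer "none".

Testing each hypothesis:
(A) link CRC errors — broadcast traffic up NO; jitter up NO; throughput capped below line rate NO; interface resets NO; ARP requests flooding yes
(B) MTU black hole — broadcast traffic up NO; jitter up NO; throughput capped below line rate NO; interface resets yes; ARP requests flooding NO
(C) BGP route flap — broadcast traffic up yes; jitter up NO; throughput capped below line rate yes; interface resets yes; ARP requests flooding yes
(D) MAC flapping — does not account for jitter up, throughput capped below line rate, interface resets
(E) NAT table exhaustion — does not account for broadcast traffic up, jitter up, throughput capped below line rate, ARP requests flooding
(F) asymmetric routing — broadcast traffic up yes; jitter up NO; throughput capped below line rate yes; interface resets yes; ARP requests flooding yes
Every candidate fails on at least one observation.

none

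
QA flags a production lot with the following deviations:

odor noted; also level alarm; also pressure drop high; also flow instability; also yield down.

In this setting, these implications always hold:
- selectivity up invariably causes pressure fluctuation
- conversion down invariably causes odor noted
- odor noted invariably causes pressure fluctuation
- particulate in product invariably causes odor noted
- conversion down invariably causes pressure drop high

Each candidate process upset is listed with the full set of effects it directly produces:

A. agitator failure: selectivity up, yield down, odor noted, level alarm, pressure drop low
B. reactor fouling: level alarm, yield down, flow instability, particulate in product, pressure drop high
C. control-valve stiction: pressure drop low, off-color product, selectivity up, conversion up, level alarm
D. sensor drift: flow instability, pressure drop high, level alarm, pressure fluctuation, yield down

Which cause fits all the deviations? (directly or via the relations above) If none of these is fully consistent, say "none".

Testing each hypothesis:
(A) agitator failure — fails on pressure drop high, flow instability (predicts pressure drop low, not pressure drop high)
(B) reactor fouling — odor noted yes (by particulate in product → odor noted); level alarm yes; pressure drop high yes; flow instability yes; yield down yes
(C) control-valve stiction — odor noted NO; level alarm yes; pressure drop high NO; flow instability NO; yield down NO
(D) sensor drift — does not account for odor noted
(B) is the only candidate with no mismatches.

B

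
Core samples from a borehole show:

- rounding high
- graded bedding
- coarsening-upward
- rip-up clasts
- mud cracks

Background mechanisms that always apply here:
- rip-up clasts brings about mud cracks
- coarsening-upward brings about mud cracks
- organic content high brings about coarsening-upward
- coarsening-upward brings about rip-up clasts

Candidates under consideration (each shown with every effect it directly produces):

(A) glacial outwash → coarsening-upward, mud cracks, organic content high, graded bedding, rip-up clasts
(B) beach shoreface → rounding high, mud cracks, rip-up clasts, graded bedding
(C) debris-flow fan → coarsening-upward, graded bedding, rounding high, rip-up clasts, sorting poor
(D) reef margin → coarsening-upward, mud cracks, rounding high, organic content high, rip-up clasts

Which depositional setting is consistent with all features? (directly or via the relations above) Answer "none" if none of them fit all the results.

Per-candidate check:
(A) glacial outwash — does not account for rounding high
(B) beach shoreface — rounding high yes; graded bedding yes; coarsening-upward NO; rip-up clasts yes; mud cracks yes
(C) debris-flow fan — accounts for every observation (mud cracks via coarsening-upward → mud cracks)
(D) reef margin — does not account for graded bedding
Only (C) is consistent with every observation.

C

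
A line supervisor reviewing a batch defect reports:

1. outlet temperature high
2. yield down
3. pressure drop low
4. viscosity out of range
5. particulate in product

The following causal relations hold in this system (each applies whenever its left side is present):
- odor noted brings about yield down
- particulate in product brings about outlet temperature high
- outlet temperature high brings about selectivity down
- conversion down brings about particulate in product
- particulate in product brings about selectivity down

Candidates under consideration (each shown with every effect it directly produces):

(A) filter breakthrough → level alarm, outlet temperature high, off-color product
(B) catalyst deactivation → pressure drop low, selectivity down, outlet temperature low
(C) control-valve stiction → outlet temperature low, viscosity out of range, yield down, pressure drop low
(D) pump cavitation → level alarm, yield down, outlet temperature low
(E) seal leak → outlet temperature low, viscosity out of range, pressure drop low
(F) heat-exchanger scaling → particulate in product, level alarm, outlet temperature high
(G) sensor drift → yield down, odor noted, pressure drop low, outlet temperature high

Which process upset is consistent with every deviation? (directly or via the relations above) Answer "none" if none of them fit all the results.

none

Per-candidate check:
(A) filter breakthrough — outlet temperature high +; yield down -; pressure drop low -; viscosity out of range -; particulate in product -
(B) catalyst deactivation — fails on outlet temperature high, yield down, viscosity out of range, particulate in product (predicts outlet temperature low, not outlet temperature high)
(C) control-valve stiction — fails on outlet temperature high, particulate in product (predicts outlet temperature low, not outlet temperature high)
(D) pump cavitation — fails on outlet temperature high, pressure drop low, viscosity out of range, particulate in product (predicts outlet temperature low, not outlet temperature high)
(E) seal leak — fails on outlet temperature high, yield down, particulate in product (predicts outlet temperature low, not outlet temperature high)
(F) heat-exchanger scaling — outlet temperature high +; yield down -; pressure drop low -; viscosity out of range -; particulate in product +
(G) sensor drift — does not account for viscosity out of range, particulate in product
No candidate is consistent with all observations.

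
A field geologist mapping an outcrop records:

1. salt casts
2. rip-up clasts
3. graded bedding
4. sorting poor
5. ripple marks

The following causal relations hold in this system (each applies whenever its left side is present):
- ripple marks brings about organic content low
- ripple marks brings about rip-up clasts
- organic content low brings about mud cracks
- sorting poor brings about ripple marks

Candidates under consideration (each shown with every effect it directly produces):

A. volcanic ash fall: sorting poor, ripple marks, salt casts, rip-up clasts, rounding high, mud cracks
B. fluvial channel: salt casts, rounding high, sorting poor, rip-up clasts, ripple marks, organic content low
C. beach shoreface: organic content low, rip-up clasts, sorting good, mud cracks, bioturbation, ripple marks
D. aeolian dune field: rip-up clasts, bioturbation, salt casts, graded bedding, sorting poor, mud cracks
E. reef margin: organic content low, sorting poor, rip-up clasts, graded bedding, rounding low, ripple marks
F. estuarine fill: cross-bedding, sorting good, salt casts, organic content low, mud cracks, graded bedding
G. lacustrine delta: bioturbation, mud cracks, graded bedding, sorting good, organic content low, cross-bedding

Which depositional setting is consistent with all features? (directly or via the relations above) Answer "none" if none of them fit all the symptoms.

Testing each hypothesis:
(A) volcanic ash fall — does not account for graded bedding
(B) fluvial channel — salt casts +; rip-up clasts +; graded bedding -; sorting poor +; ripple marks +
(C) beach shoreface — fails on salt casts, graded bedding, sorting poor (predicts sorting good, not sorting poor)
(D) aeolian dune field — accounts for every observation (ripple marks through sorting poor → ripple marks)
(E) reef margin — salt casts -; rip-up clasts +; graded bedding +; sorting poor +; ripple marks +
(F) estuarine fill — salt casts +; rip-up clasts -; graded bedding +; sorting poor -; ripple marks -
(G) lacustrine delta — salt casts -; rip-up clasts -; graded bedding +; sorting poor -; ripple marks -
(D) alone accounts for all the evidence.

D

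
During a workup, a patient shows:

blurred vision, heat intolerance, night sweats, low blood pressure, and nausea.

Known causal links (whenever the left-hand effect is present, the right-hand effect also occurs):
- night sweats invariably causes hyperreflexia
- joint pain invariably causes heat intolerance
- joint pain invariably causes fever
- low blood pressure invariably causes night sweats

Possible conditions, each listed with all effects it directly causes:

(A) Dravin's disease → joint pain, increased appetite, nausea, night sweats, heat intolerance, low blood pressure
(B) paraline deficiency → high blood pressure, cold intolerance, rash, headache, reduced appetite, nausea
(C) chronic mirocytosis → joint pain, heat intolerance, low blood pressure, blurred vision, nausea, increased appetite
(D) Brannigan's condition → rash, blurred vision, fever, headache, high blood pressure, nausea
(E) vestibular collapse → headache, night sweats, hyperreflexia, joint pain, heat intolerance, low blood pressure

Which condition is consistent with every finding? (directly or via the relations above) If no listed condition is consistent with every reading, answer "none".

Testing each hypothesis:
(A) Dravin's disease — does not account for blurred vision
(B) paraline deficiency — blurred vision miss; heat intolerance miss; night sweats miss; low blood pressure miss; nausea match
(C) chronic mirocytosis — accounts for every observation (night sweats via low blood pressure → night sweats)
(D) Brannigan's condition — blurred vision match; heat intolerance miss; night sweats miss; low blood pressure miss; nausea match
(E) vestibular collapse — does not account for blurred vision, nausea
Only (C) is consistent with every observation.

C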